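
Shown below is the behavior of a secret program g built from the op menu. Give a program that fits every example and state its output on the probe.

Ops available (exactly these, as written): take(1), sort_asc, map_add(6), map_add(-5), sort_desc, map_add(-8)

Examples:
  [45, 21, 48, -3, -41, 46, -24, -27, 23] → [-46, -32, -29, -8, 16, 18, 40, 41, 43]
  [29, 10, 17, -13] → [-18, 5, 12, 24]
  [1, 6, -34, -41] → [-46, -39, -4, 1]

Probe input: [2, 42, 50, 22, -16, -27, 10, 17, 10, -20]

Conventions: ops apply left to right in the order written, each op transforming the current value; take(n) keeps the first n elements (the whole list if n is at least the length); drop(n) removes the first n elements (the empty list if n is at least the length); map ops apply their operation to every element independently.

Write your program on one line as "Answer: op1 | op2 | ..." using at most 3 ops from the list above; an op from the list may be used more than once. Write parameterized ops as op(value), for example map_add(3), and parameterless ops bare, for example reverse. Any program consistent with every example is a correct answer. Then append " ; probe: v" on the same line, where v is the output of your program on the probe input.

sort_desc | map_add(-5) | sort_asc ; probe: [-32, -25, -21, -3, 5, 5, 12, 17, 37, 45]

Check, running the answer program on each example:
  [45, 21, 48, -3, -41, 46, -24, -27, 23] -> [48, 46, 45, 23, 21, -3, -24, -27, -41] -> [43, 41, 40, 18, 16, -8, -29, -32, -46] -> [-46, -32, -29, -8, 16, 18, 40, 41, 43]
  [29, 10, 17, -13] -> [29, 17, 10, -13] -> [24, 12, 5, -18] -> [-18, 5, 12, 24]
  [1, 6, -34, -41] -> [6, 1, -34, -41] -> [1, -4, -39, -46] -> [-46, -39, -4, 1]
  probe: [2, 42, 50, 22, -16, -27, 10, 17, 10, -20] -> [50, 42, 22, 17, 10, 10, 2, -16, -20, -27] -> [45, 37, 17, 12, 5, 5, -3, -21, -25, -32] -> [-32, -25, -21, -3, 5, 5, 12, 17, 37, 45]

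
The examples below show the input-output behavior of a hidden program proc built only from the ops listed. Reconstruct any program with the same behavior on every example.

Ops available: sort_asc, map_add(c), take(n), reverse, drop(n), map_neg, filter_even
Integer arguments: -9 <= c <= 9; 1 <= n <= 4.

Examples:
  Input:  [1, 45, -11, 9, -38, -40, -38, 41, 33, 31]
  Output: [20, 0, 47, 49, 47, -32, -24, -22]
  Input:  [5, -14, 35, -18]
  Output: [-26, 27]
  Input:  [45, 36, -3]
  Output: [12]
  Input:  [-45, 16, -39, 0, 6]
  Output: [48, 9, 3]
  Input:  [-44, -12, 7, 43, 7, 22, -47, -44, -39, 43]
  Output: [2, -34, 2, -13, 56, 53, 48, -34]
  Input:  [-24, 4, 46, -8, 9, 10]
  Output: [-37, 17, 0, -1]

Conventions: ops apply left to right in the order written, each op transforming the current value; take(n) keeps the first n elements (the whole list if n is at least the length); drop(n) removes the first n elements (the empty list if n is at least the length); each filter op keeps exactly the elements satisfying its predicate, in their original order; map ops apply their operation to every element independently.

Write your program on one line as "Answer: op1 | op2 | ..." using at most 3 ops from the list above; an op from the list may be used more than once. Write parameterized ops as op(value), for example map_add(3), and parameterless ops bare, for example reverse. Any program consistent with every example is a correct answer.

drop(2) | map_neg | map_add(9)

Check, running the answer program on each example:
  [1, 45, -11, 9, -38, -40, -38, 41, 33, 31] -> [-11, 9, -38, -40, -38, 41, 33, 31] -> [11, -9, 38, 40, 38, -41, -33, -31] -> [20, 0, 47, 49, 47, -32, -24, -22]
  [5, -14, 35, -18] -> [35, -18] -> [-35, 18] -> [-26, 27]
  [45, 36, -3] -> [-3] -> [3] -> [12]
  [-45, 16, -39, 0, 6] -> [-39, 0, 6] -> [39, 0, -6] -> [48, 9, 3]
  [-44, -12, 7, 43, 7, 22, -47, -44, -39, 43] -> [7, 43, 7, 22, -47, -44, -39, 43] -> [-7, -43, -7, -22, 47, 44, 39, -43] -> [2, -34, 2, -13, 56, 53, 48, -34]
  [-24, 4, 46, -8, 9, 10] -> [46, -8, 9, 10] -> [-46, 8, -9, -10] -> [-37, 17, 0, -1]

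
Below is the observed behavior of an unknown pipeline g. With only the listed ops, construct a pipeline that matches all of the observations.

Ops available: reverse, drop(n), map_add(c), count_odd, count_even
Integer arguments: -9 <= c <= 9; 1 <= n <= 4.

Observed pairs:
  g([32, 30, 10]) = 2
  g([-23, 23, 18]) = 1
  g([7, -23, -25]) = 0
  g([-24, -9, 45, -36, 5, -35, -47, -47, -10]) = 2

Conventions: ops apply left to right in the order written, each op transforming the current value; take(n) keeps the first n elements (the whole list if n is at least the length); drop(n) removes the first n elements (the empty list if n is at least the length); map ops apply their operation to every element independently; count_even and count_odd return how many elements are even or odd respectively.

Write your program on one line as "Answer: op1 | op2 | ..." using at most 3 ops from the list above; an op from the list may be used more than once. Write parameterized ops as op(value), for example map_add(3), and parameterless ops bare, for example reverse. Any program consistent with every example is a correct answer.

drop(1) | reverse | count_even

Check, running the answer program on each example:
  [32, 30, 10] -> [30, 10] -> [10, 30] -> 2
  [-23, 23, 18] -> [23, 18] -> [18, 23] -> 1
  [7, -23, -25] -> [-23, -25] -> [-25, -23] -> 0
  [-24, -9, 45, -36, 5, -35, -47, -47, -10] -> [-9, 45, -36, 5, -35, -47, -47, -10] -> [-10, -47, -47, -35, 5, -36, 45, -9] -> 2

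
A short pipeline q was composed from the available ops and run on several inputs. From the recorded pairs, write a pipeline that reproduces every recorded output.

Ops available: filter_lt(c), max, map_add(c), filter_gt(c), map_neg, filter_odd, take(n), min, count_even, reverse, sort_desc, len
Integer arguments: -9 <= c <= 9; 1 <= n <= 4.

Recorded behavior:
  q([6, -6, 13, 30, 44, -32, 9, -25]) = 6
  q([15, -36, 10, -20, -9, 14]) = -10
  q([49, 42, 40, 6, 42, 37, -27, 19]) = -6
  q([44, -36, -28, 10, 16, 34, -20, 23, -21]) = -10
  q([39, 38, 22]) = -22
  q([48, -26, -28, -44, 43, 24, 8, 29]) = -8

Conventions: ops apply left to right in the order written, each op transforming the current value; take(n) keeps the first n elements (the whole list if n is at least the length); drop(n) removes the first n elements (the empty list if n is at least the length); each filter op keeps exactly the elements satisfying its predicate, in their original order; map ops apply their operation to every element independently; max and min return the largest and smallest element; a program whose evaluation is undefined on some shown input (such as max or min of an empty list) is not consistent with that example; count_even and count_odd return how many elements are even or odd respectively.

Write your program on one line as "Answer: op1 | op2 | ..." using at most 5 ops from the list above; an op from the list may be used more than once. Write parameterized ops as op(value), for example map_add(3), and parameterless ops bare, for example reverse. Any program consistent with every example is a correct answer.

map_neg | sort_desc | filter_lt(9) | max

Check, running the answer program on each example:
  [6, -6, 13, 30, 44, -32, 9, -25] -> [-6, 6, -13, -30, -44, 32, -9, 25] -> [32, 25, 6, -6, -9, -13, -30, -44] -> [6, -6, -9, -13, -30, -44] -> 6
  [15, -36, 10, -20, -9, 14] -> [-15, 36, -10, 20, 9, -14] -> [36, 20, 9, -10, -14, -15] -> [-10, -14, -15] -> -10
  [49, 42, 40, 6, 42, 37, -27, 19] -> [-49, -42, -40, -6, -42, -37, 27, -19] -> [27, -6, -19, -37, -40, -42, -42, -49] -> [-6, -19, -37, -40, -42, -42, -49] -> -6
  [44, -36, -28, 10, 16, 34, -20, 23, -21] -> [-44, 36, 28, -10, -16, -34, 20, -23, 21] -> [36, 28, 21, 20, -10, -16, -23, -34, -44] -> [-10, -16, -23, -34, -44] -> -10
  [39, 38, 22] -> [-39, -38, -22] -> [-22, -38, -39] -> [-22, -38, -39] -> -22
  [48, -26, -28, -44, 43, 24, 8, 29] -> [-48, 26, 28, 44, -43, -24, -8, -29] -> [44, 28, 26, -8, -24, -29, -43, -48] -> [-8, -24, -29, -43, -48] -> -8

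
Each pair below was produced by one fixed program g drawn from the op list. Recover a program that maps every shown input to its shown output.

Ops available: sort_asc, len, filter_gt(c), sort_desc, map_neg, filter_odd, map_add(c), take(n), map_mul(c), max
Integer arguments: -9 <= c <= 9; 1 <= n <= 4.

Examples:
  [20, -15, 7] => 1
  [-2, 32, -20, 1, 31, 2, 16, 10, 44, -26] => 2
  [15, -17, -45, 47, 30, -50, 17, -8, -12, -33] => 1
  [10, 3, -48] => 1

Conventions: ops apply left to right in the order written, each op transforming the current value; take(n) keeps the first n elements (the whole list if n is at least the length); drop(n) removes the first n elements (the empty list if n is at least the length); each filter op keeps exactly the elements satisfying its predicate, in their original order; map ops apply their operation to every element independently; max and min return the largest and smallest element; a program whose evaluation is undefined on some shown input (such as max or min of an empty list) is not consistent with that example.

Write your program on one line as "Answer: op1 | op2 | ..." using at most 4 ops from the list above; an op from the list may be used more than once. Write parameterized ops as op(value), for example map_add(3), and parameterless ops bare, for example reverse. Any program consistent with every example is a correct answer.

filter_odd | take(3) | filter_gt(-8) | len

Check, running the answer program on each example:
  [20, -15, 7] -> [-15, 7] -> [-15, 7] -> [7] -> 1
  [-2, 32, -20, 1, 31, 2, 16, 10, 44, -26] -> [1, 31] -> [1, 31] -> [1, 31] -> 2
  [15, -17, -45, 47, 30, -50, 17, -8, -12, -33] -> [15, -17, -45, 47, 17, -33] -> [15, -17, -45] -> [15] -> 1
  [10, 3, -48] -> [3] -> [3] -> [3] -> 1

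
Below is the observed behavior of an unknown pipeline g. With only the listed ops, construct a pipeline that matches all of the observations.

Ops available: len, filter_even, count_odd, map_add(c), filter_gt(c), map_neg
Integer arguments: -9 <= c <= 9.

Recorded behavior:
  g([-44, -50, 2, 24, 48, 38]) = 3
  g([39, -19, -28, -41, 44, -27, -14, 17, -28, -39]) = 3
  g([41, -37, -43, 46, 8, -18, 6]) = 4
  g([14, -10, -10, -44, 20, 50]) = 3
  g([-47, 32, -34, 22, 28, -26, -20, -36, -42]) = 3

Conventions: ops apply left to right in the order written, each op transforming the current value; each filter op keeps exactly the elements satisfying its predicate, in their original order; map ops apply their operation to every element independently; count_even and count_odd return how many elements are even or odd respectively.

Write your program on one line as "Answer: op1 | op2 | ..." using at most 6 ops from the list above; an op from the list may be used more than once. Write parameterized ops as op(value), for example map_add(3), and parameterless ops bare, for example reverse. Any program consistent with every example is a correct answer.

filter_gt(5) | map_add(9) | map_add(4) | map_add(6) | len

Check, running the answer program on each example:
  [-44, -50, 2, 24, 48, 38] -> [24, 48, 38] -> [33, 57, 47] -> [37, 61, 51] -> [43, 67, 57] -> 3
  [39, -19, -28, -41, 44, -27, -14, 17, -28, -39] -> [39, 44, 17] -> [48, 53, 26] -> [52, 57, 30] -> [58, 63, 36] -> 3
  [41, -37, -43, 46, 8, -18, 6] -> [41, 46, 8, 6] -> [50, 55, 17, 15] -> [54, 59, 21, 19] -> [60, 65, 27, 25] -> 4
  [14, -10, -10, -44, 20, 50] -> [14, 20, 50] -> [23, 29, 59] -> [27, 33, 63] -> [33, 39, 69] -> 3
  [-47, 32, -34, 22, 28, -26, -20, -36, -42] -> [32, 22, 28] -> [41, 31, 37] -> [45, 35, 41] -> [51, 41, 47] -> 3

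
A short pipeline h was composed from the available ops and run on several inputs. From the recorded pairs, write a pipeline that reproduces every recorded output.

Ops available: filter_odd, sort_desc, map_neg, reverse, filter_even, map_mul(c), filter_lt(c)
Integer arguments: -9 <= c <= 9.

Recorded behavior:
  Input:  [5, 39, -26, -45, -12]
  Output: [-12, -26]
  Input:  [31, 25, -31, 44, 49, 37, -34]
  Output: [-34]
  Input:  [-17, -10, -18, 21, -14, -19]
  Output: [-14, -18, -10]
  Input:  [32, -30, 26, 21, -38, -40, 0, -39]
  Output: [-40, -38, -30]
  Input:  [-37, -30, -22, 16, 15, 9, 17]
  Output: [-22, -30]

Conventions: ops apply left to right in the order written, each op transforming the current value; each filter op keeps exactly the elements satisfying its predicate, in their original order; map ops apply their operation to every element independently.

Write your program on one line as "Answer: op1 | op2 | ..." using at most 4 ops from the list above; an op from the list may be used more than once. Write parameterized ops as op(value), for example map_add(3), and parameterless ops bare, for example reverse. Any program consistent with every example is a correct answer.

reverse | filter_lt(-3) | filter_even

Check, running the answer program on each example:
  [5, 39, -26, -45, -12] -> [-12, -45, -26, 39, 5] -> [-12, -45, -26] -> [-12, -26]
  [31, 25, -31, 44, 49, 37, -34] -> [-34, 37, 49, 44, -31, 25, 31] -> [-34, -31] -> [-34]
  [-17, -10, -18, 21, -14, -19] -> [-19, -14, 21, -18, -10, -17] -> [-19, -14, -18, -10, -17] -> [-14, -18, -10]
  [32, -30, 26, 21, -38, -40, 0, -39] -> [-39, 0, -40, -38, 21, 26, -30, 32] -> [-39, -40, -38, -30] -> [-40, -38, -30]
  [-37, -30, -22, 16, 15, 9, 17] -> [17, 9, 15, 16, -22, -30, -37] -> [-22, -30, -37] -> [-22, -30]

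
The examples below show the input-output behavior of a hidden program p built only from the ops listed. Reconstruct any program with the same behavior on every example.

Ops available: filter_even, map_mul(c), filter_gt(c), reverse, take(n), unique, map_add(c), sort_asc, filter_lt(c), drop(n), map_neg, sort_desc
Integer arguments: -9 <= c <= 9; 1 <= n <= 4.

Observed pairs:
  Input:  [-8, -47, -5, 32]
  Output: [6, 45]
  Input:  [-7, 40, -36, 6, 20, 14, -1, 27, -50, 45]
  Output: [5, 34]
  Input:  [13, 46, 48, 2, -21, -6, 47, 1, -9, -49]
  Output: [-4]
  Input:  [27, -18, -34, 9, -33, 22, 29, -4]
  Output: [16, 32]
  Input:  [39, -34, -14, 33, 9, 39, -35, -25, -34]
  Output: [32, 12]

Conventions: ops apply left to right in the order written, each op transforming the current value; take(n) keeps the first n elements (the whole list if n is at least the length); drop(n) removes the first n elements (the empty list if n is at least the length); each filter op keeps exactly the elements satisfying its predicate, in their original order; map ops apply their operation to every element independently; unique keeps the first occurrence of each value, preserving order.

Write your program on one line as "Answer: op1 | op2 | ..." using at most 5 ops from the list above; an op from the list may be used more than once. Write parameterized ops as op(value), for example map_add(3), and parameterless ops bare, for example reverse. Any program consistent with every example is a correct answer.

take(4) | filter_lt(3) | map_neg | take(2) | map_add(-2)

Check, running the answer program on each example:
  [-8, -47, -5, 32] -> [-8, -47, -5, 32] -> [-8, -47, -5] -> [8, 47, 5] -> [8, 47] -> [6, 45]
  [-7, 40, -36, 6, 20, 14, -1, 27, -50, 45] -> [-7, 40, -36, 6] -> [-7, -36] -> [7, 36] -> [7, 36] -> [5, 34]
  [13, 46, 48, 2, -21, -6, 47, 1, -9, -49] -> [13, 46, 48, 2] -> [2] -> [-2] -> [-2] -> [-4]
  [27, -18, -34, 9, -33, 22, 29, -4] -> [27, -18, -34, 9] -> [-18, -34] -> [18, 34] -> [18, 34] -> [16, 32]
  [39, -34, -14, 33, 9, 39, -35, -25, -34] -> [39, -34, -14, 33] -> [-34, -14] -> [34, 14] -> [34, 14] -> [32, 12]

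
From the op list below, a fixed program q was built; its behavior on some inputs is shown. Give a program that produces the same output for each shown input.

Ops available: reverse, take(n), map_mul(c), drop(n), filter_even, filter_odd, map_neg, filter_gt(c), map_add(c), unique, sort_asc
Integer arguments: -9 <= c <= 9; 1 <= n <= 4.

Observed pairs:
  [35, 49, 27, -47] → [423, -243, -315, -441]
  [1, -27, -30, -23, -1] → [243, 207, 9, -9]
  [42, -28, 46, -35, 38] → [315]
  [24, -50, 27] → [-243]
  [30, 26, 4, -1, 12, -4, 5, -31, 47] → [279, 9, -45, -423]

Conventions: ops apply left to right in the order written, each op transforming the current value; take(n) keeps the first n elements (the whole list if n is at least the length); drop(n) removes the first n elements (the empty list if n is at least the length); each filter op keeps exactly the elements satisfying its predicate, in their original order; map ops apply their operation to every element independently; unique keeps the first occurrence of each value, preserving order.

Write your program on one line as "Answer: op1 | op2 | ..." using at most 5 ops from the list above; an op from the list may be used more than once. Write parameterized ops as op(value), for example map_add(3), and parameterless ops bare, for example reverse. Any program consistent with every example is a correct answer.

map_neg | filter_odd | sort_asc | reverse | map_mul(9)

Check, running the answer program on each example:
  [35, 49, 27, -47] -> [-35, -49, -27, 47] -> [-35, -49, -27, 47] -> [-49, -35, -27, 47] -> [47, -27, -35, -49] -> [423, -243, -315, -441]
  [1, -27, -30, -23, -1] -> [-1, 27, 30, 23, 1] -> [-1, 27, 23, 1] -> [-1, 1, 23, 27] -> [27, 23, 1, -1] -> [243, 207, 9, -9]
  [42, -28, 46, -35, 38] -> [-42, 28, -46, 35, -38] -> [35] -> [35] -> [35] -> [315]
  [24, -50, 27] -> [-24, 50, -27] -> [-27] -> [-27] -> [-27] -> [-243]
  [30, 26, 4, -1, 12, -4, 5, -31, 47] -> [-30, -26, -4, 1, -12, 4, -5, 31, -47] -> [1, -5, 31, -47] -> [-47, -5, 1, 31] -> [31, 1, -5, -47] -> [279, 9, -45, -423]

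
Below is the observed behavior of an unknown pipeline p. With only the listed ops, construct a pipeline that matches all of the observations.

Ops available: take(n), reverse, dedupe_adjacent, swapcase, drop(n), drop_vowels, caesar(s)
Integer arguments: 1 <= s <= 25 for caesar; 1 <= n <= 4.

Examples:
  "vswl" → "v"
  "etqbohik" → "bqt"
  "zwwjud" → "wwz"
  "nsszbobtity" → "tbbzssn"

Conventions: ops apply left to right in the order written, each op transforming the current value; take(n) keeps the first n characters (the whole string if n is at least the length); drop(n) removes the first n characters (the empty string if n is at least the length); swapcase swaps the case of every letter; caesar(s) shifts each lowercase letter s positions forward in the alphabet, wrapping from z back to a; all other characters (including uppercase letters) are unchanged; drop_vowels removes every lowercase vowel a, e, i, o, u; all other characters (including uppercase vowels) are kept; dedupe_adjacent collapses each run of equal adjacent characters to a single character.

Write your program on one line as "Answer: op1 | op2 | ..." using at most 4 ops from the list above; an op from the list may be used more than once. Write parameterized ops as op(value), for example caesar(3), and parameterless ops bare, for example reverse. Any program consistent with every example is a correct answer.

reverse | drop(3) | drop_vowels

Check, running the answer program on each example:
  "vswl" -> "lwsv" -> "v" -> "v"
  "etqbohik" -> "kihobqte" -> "obqte" -> "bqt"
  "zwwjud" -> "dujwwz" -> "wwz" -> "wwz"
  "nsszbobtity" -> "ytitbobzssn" -> "tbobzssn" -> "tbbzssn"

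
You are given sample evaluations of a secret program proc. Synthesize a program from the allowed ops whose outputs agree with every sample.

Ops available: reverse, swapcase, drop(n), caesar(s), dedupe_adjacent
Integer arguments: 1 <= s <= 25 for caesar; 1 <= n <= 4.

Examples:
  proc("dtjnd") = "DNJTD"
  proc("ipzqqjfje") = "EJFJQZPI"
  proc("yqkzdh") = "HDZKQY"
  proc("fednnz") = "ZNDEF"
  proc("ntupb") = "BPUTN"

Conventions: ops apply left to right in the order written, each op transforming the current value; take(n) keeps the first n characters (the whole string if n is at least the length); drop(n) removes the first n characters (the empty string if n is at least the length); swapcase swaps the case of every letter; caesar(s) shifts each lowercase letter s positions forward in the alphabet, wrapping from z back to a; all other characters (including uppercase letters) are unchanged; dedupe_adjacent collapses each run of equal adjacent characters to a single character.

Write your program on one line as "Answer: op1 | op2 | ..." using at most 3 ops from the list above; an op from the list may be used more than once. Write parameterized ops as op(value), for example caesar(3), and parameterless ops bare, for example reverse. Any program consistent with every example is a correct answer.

swapcase | dedupe_adjacent | reverse

Check, running the answer program on each example:
  "dtjnd" -> "DTJND" -> "DTJND" -> "DNJTD"
  "ipzqqjfje" -> "IPZQQJFJE" -> "IPZQJFJE" -> "EJFJQZPI"
  "yqkzdh" -> "YQKZDH" -> "YQKZDH" -> "HDZKQY"
  "fednnz" -> "FEDNNZ" -> "FEDNZ" -> "ZNDEF"
  "ntupb" -> "NTUPB" -> "NTUPB" -> "BPUTN"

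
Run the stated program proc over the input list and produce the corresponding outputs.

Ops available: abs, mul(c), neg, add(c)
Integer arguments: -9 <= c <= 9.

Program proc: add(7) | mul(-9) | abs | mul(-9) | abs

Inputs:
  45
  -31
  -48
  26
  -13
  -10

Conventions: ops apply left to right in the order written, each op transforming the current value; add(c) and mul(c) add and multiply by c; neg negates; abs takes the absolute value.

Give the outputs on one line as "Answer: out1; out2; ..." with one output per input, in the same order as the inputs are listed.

4212; 1944; 3321; 2673; 486; 243

Execution, op by op:
  45 -> 52 -> -468 -> 468 -> -4212 -> 4212
  -31 -> -24 -> 216 -> 216 -> -1944 -> 1944
  -48 -> -41 -> 369 -> 369 -> -3321 -> 3321
  26 -> 33 -> -297 -> 297 -> -2673 -> 2673
  -13 -> -6 -> 54 -> 54 -> -486 -> 486
  -10 -> -3 -> 27 -> 27 -> -243 -> 243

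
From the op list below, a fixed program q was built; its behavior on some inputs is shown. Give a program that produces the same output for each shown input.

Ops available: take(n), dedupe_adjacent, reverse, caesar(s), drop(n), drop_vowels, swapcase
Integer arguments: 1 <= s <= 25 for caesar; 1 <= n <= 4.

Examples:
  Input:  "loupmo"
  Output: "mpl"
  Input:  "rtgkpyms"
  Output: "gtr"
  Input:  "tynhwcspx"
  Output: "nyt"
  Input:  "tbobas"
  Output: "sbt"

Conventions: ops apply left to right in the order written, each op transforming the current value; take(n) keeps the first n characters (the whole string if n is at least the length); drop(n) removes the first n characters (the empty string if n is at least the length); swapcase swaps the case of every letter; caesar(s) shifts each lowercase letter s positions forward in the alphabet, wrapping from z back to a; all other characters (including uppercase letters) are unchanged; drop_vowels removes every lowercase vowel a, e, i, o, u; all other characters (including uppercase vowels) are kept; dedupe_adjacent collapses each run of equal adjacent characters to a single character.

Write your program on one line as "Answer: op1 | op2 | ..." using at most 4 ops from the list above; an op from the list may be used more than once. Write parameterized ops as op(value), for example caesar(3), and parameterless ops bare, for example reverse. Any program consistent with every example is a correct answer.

drop_vowels | dedupe_adjacent | take(3) | reverse

Check, running the answer program on each example:
  "loupmo" -> "lpm" -> "lpm" -> "lpm" -> "mpl"
  "rtgkpyms" -> "rtgkpyms" -> "rtgkpyms" -> "rtg" -> "gtr"
  "tynhwcspx" -> "tynhwcspx" -> "tynhwcspx" -> "tyn" -> "nyt"
  "tbobas" -> "tbbs" -> "tbs" -> "tbs" -> "sbt"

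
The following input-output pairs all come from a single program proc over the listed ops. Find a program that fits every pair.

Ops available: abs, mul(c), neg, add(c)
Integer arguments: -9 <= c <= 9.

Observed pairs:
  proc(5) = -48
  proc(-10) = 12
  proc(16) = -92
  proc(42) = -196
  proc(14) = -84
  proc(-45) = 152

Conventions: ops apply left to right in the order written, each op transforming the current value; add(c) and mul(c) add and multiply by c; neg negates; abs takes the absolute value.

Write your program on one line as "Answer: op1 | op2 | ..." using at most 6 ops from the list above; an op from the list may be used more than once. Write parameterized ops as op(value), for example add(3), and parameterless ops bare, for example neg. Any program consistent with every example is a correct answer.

neg | add(1) | add(-8) | mul(-4) | neg

Check, running the answer program on each example:
  5 -> -5 -> -4 -> -12 -> 48 -> -48
  -10 -> 10 -> 11 -> 3 -> -12 -> 12
  16 -> -16 -> -15 -> -23 -> 92 -> -92
  42 -> -42 -> -41 -> -49 -> 196 -> -196
  14 -> -14 -> -13 -> -21 -> 84 -> -84
  -45 -> 45 -> 46 -> 38 -> -152 -> 152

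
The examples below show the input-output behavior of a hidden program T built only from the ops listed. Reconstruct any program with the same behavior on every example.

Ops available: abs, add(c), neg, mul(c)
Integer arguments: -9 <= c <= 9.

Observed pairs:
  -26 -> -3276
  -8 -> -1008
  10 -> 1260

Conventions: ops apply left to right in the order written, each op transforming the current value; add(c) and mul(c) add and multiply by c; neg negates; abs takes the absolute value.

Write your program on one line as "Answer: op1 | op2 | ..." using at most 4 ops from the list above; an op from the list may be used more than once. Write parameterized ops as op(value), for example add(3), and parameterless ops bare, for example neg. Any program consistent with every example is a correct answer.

neg | mul(-3) | mul(-6) | mul(-7)

Check, running the answer program on each example:
  -26 -> 26 -> -78 -> 468 -> -3276
  -8 -> 8 -> -24 -> 144 -> -1008
  10 -> -10 -> 30 -> -180 -> 1260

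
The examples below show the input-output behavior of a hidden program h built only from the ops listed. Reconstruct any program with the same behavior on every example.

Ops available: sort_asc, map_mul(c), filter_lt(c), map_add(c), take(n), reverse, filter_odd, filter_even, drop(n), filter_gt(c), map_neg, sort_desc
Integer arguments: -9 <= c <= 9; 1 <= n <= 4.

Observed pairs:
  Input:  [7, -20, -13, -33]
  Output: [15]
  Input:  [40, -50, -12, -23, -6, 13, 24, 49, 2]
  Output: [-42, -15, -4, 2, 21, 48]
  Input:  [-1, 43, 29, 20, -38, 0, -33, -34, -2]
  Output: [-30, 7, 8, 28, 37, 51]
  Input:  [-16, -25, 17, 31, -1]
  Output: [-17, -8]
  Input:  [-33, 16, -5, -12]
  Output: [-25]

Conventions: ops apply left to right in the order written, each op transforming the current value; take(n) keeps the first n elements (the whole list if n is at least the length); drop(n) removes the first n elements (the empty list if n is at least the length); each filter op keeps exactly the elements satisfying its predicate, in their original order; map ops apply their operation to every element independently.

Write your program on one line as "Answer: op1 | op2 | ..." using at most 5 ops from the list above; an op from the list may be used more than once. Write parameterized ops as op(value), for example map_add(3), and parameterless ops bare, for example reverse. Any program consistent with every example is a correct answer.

reverse | map_add(8) | drop(3) | sort_asc

Check, running the answer program on each example:
  [7, -20, -13, -33] -> [-33, -13, -20, 7] -> [-25, -5, -12, 15] -> [15] -> [15]
  [40, -50, -12, -23, -6, 13, 24, 49, 2] -> [2, 49, 24, 13, -6, -23, -12, -50, 40] -> [10, 57, 32, 21, 2, -15, -4, -42, 48] -> [21, 2, -15, -4, -42, 48] -> [-42, -15, -4, 2, 21, 48]
  [-1, 43, 29, 20, -38, 0, -33, -34, -2] -> [-2, -34, -33, 0, -38, 20, 29, 43, -1] -> [6, -26, -25, 8, -30, 28, 37, 51, 7] -> [8, -30, 28, 37, 51, 7] -> [-30, 7, 8, 28, 37, 51]
  [-16, -25, 17, 31, -1] -> [-1, 31, 17, -25, -16] -> [7, 39, 25, -17, -8] -> [-17, -8] -> [-17, -8]
  [-33, 16, -5, -12] -> [-12, -5, 16, -33] -> [-4, 3, 24, -25] -> [-25] -> [-25]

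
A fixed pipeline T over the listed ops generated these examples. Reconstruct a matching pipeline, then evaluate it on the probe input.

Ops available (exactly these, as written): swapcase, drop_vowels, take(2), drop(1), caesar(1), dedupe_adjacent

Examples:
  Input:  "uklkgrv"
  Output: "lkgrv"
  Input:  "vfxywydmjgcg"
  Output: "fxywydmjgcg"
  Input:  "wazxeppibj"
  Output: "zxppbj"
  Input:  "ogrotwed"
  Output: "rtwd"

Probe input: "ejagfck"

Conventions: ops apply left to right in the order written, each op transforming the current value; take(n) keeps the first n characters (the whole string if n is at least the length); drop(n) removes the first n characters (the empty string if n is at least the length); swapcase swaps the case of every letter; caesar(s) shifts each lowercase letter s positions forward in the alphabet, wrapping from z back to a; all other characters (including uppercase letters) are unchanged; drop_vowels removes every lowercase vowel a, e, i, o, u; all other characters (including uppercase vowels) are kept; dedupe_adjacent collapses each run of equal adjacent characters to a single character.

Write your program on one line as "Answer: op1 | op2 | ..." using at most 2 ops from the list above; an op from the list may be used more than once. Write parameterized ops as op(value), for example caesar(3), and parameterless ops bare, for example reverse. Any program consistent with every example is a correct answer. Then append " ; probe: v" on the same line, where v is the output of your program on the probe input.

drop_vowels | drop(1) ; probe: "gfck"

Check, running the answer program on each example:
  "uklkgrv" -> "klkgrv" -> "lkgrv"
  "vfxywydmjgcg" -> "vfxywydmjgcg" -> "fxywydmjgcg"
  "wazxeppibj" -> "wzxppbj" -> "zxppbj"
  "ogrotwed" -> "grtwd" -> "rtwd"
  probe: "ejagfck" -> "jgfck" -> "gfck"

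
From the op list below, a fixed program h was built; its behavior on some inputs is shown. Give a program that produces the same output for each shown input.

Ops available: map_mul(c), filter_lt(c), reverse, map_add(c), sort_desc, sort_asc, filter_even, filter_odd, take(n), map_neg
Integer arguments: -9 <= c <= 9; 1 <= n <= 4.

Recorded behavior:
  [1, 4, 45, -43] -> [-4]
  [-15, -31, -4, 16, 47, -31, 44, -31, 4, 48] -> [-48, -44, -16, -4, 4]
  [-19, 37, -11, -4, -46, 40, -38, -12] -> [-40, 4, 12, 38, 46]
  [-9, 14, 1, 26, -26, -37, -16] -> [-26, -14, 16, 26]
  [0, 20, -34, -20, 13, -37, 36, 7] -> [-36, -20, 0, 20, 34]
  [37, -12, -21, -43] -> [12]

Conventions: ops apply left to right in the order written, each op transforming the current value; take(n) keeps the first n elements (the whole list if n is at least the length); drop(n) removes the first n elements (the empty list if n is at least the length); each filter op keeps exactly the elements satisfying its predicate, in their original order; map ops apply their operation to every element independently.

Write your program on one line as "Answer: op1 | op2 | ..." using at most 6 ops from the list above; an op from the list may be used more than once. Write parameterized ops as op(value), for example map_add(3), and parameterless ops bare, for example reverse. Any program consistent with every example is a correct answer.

reverse | sort_desc | filter_even | reverse | map_neg | reverse

Check, running the answer program on each example:
  [1, 4, 45, -43] -> [-43, 45, 4, 1] -> [45, 4, 1, -43] -> [4] -> [4] -> [-4] -> [-4]
  [-15, -31, -4, 16, 47, -31, 44, -31, 4, 48] -> [48, 4, -31, 44, -31, 47, 16, -4, -31, -15] -> [48, 47, 44, 16, 4, -4, -15, -31, -31, -31] -> [48, 44, 16, 4, -4] -> [-4, 4, 16, 44, 48] -> [4, -4, -16, -44, -48] -> [-48, -44, -16, -4, 4]
  [-19, 37, -11, -4, -46, 40, -38, -12] -> [-12, -38, 40, -46, -4, -11, 37, -19] -> [40, 37, -4, -11, -12, -19, -38, -46] -> [40, -4, -12, -38, -46] -> [-46, -38, -12, -4, 40] -> [46, 38, 12, 4, -40] -> [-40, 4, 12, 38, 46]
  [-9, 14, 1, 26, -26, -37, -16] -> [-16, -37, -26, 26, 1, 14, -9] -> [26, 14, 1, -9, -16, -26, -37] -> [26, 14, -16, -26] -> [-26, -16, 14, 26] -> [26, 16, -14, -26] -> [-26, -14, 16, 26]
  [0, 20, -34, -20, 13, -37, 36, 7] -> [7, 36, -37, 13, -20, -34, 20, 0] -> [36, 20, 13, 7, 0, -20, -34, -37] -> [36, 20, 0, -20, -34] -> [-34, -20, 0, 20, 36] -> [34, 20, 0, -20, -36] -> [-36, -20, 0, 20, 34]
  [37, -12, -21, -43] -> [-43, -21, -12, 37] -> [37, -12, -21, -43] -> [-12] -> [-12] -> [12] -> [12]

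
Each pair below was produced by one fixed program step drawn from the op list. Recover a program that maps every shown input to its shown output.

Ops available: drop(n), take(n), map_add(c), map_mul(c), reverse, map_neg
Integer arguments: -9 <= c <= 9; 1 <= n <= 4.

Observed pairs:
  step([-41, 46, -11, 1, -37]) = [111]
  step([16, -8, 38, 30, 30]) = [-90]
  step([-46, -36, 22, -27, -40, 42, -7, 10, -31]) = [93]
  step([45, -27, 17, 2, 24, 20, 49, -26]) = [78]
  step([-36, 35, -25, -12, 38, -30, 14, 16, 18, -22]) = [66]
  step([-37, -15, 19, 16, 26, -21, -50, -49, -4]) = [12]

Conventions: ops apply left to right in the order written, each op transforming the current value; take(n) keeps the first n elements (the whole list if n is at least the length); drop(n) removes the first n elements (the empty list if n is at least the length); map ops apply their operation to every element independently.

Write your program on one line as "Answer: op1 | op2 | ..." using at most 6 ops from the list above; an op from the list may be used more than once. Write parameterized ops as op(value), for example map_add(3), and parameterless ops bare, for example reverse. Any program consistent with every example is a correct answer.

map_neg | map_mul(-3) | reverse | map_neg | take(1)

Check, running the answer program on each example:
  [-41, 46, -11, 1, -37] -> [41, -46, 11, -1, 37] -> [-123, 138, -33, 3, -111] -> [-111, 3, -33, 138, -123] -> [111, -3, 33, -138, 123] -> [111]
  [16, -8, 38, 30, 30] -> [-16, 8, -38, -30, -30] -> [48, -24, 114, 90, 90] -> [90, 90, 114, -24, 48] -> [-90, -90, -114, 24, -48] -> [-90]
  [-46, -36, 22, -27, -40, 42, -7, 10, -31] -> [46, 36, -22, 27, 40, -42, 7, -10, 31] -> [-138, -108, 66, -81, -120, 126, -21, 30, -93] -> [-93, 30, -21, 126, -120, -81, 66, -108, -138] -> [93, -30, 21, -126, 120, 81, -66, 108, 138] -> [93]
  [45, -27, 17, 2, 24, 20, 49, -26] -> [-45, 27, -17, -2, -24, -20, -49, 26] -> [135, -81, 51, 6, 72, 60, 147, -78] -> [-78, 147, 60, 72, 6, 51, -81, 135] -> [78, -147, -60, -72, -6, -51, 81, -135] -> [78]
  [-36, 35, -25, -12, 38, -30, 14, 16, 18, -22] -> [36, -35, 25, 12, -38, 30, -14, -16, -18, 22] -> [-108, 105, -75, -36, 114, -90, 42, 48, 54, -66] -> [-66, 54, 48, 42, -90, 114, -36, -75, 105, -108] -> [66, -54, -48, -42, 90, -114, 36, 75, -105, 108] -> [66]
  [-37, -15, 19, 16, 26, -21, -50, -49, -4] -> [37, 15, -19, -16, -26, 21, 50, 49, 4] -> [-111, -45, 57, 48, 78, -63, -150, -147, -12] -> [-12, -147, -150, -63, 78, 48, 57, -45, -111] -> [12, 147, 150, 63, -78, -48, -57, 45, 111] -> [12]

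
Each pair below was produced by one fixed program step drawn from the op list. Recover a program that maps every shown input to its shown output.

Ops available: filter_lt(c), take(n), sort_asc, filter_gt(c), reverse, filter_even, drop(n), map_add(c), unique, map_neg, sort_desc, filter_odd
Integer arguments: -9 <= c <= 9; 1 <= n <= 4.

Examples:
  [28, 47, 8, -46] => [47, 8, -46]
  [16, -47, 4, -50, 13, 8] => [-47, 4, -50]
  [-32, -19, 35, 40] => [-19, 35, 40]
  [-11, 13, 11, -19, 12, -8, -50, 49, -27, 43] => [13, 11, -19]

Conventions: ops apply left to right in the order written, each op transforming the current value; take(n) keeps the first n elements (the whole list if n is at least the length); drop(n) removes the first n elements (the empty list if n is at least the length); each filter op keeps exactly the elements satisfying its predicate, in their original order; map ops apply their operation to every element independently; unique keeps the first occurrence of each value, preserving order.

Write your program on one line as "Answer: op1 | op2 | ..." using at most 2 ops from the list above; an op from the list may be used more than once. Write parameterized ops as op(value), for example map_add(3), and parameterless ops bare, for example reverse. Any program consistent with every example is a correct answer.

take(4) | drop(1)

Check, running the answer program on each example:
  [28, 47, 8, -46] -> [28, 47, 8, -46] -> [47, 8, -46]
  [16, -47, 4, -50, 13, 8] -> [16, -47, 4, -50] -> [-47, 4, -50]
  [-32, -19, 35, 40] -> [-32, -19, 35, 40] -> [-19, 35, 40]
  [-11, 13, 11, -19, 12, -8, -50, 49, -27, 43] -> [-11, 13, 11, -19] -> [13, 11, -19]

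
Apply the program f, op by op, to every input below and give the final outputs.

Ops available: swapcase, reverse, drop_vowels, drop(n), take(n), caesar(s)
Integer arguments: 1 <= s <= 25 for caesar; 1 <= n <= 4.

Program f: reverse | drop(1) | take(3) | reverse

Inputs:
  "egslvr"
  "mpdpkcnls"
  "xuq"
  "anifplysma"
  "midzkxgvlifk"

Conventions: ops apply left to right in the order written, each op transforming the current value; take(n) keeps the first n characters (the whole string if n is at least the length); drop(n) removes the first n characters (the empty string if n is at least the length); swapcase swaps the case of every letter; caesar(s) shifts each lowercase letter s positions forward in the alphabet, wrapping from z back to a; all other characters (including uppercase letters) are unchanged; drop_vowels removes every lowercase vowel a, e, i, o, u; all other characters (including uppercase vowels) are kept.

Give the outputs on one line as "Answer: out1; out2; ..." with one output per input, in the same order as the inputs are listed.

"slv"; "cnl"; "xu"; "ysm"; "lif"

Execution, op by op:
  "egslvr" -> "rvlsge" -> "vlsge" -> "vls" -> "slv"
  "mpdpkcnls" -> "slnckpdpm" -> "lnckpdpm" -> "lnc" -> "cnl"
  "xuq" -> "qux" -> "ux" -> "ux" -> "xu"
  "anifplysma" -> "amsylpfina" -> "msylpfina" -> "msy" -> "ysm"
  "midzkxgvlifk" -> "kfilvgxkzdim" -> "filvgxkzdim" -> "fil" -> "lif"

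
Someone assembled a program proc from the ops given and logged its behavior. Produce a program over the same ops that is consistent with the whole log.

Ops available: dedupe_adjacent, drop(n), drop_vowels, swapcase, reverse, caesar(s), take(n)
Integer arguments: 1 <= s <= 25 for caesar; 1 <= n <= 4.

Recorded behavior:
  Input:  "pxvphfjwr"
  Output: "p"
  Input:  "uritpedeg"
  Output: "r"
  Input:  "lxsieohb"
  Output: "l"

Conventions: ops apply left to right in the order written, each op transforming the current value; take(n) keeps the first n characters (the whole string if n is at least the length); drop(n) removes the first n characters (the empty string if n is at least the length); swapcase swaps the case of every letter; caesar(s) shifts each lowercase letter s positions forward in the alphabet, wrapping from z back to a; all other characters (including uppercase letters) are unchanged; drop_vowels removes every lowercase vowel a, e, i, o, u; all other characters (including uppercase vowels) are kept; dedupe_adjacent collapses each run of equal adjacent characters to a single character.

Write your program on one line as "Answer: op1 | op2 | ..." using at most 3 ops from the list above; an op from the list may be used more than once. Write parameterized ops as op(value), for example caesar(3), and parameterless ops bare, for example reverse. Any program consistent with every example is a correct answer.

drop_vowels | take(1)

Check, running the answer program on each example:
  "pxvphfjwr" -> "pxvphfjwr" -> "p"
  "uritpedeg" -> "rtpdg" -> "r"
  "lxsieohb" -> "lxshb" -> "l"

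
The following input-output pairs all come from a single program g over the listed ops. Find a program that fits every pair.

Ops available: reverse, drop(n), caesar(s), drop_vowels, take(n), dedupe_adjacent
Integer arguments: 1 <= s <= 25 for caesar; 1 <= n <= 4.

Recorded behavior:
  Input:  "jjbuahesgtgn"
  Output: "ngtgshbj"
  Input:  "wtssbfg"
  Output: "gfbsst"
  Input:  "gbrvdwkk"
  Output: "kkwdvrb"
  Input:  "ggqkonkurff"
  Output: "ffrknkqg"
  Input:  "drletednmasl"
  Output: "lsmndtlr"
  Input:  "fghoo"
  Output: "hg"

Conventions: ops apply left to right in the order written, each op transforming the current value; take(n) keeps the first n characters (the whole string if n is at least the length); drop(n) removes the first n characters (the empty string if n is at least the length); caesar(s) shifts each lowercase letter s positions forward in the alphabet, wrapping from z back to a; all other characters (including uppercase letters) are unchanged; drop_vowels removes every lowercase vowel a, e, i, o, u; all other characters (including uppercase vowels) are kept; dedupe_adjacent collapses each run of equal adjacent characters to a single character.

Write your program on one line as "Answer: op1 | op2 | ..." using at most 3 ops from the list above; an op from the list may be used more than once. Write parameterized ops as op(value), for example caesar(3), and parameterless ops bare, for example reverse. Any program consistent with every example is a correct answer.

drop(1) | drop_vowels | reverse

Check, running the answer program on each example:
  "jjbuahesgtgn" -> "jbuahesgtgn" -> "jbhsgtgn" -> "ngtgshbj"
  "wtssbfg" -> "tssbfg" -> "tssbfg" -> "gfbsst"
  "gbrvdwkk" -> "brvdwkk" -> "brvdwkk" -> "kkwdvrb"
  "ggqkonkurff" -> "gqkonkurff" -> "gqknkrff" -> "ffrknkqg"
  "drletednmasl" -> "rletednmasl" -> "rltdnmsl" -> "lsmndtlr"
  "fghoo" -> "ghoo" -> "gh" -> "hg"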